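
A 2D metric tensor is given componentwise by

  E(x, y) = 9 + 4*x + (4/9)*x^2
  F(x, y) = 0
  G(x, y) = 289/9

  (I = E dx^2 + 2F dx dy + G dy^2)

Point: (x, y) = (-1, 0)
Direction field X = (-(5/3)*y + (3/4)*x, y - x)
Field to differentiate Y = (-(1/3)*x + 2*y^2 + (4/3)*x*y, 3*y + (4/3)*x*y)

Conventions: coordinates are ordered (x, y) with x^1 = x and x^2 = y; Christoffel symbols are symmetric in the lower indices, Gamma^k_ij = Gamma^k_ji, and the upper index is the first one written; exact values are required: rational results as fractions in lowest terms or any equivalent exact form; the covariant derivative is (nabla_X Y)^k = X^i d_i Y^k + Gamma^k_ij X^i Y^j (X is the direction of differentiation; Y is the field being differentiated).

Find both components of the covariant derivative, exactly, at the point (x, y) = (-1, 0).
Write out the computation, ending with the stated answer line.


E = 49/9, F = 0, G = 289/9 at the point
E_x = 28/9, E_y = 0, F_x = 0, F_y = 0, G_x = 0, G_y = 0
EG - F^2 = 14161/81;  g^inv = (81/14161) * [[289/9, 0], [0, 49/9]]
first-kind symbols [ij,l] = (1/2)(d_i g_jl + d_j g_il - d_l g_ij): [xx,x] = E_x/2 = 14/9, [xx,y] = F_x - E_y/2 = 0, [xy,x] = E_y/2 = 0, [xy,y] = G_x/2 = 0, [yy,x] = F_y - G_x/2 = 0, [yy,y] = G_y/2 = 0
Gamma^x_ij = (G*[ij,x] - F*[ij,y])/(EG - F^2), Gamma^y_ij = (E*[ij,y] - F*[ij,x])/(EG - F^2)
Gamma_xxx = 2/7, Gamma_xxy = 0, Gamma_xyy = 0, Gamma_yxx = 0, Gamma_yxy = 0, Gamma_yyy = 0
X = (-3/4, 1), Y = (1/3, 0) at the point

Answer: (nabla_X Y)^x = -97/84, (nabla_X Y)^y = 5/3


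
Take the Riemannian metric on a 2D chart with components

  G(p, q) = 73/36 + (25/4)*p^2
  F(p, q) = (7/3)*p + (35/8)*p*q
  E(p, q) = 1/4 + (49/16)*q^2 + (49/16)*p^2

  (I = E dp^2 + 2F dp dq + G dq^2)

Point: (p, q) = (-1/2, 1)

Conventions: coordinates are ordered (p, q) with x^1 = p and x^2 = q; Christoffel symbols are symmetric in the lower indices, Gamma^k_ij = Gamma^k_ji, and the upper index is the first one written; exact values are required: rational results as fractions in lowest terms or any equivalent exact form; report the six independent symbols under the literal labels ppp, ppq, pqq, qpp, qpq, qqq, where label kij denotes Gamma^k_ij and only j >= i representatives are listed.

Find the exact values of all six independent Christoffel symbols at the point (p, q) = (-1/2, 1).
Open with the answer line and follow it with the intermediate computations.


Answer: Gamma_ppp = 62034/31253, Gamma_ppq = 4732/31253, Gamma_pqq = 31020/31253, Gamma_qpp = 89691/31253, Gamma_qpq = -22782/31253, Gamma_qqq = 28980/31253

E = 261/64, F = -161/48, G = 517/144 at the point
E_p = -49/16, E_q = 49/8, F_p = 161/24, F_q = -35/16, G_p = -25/4, G_q = 0
EG - F^2 = 31253/9216;  g^inv = (9216/31253) * [[517/144, 161/48], [161/48, 261/64]]
first-kind symbols [ij,l] = (1/2)(d_i g_jl + d_j g_il - d_l g_ij): [pp,p] = E_p/2 = -49/32, [pp,q] = F_p - E_q/2 = 175/48, [pq,p] = E_q/2 = 49/16, [pq,q] = G_p/2 = -25/8, [qq,p] = F_q - G_p/2 = 15/16, [qq,q] = G_q/2 = 0
Gamma^p_ij = (G*[ij,p] - F*[ij,q])/(EG - F^2), Gamma^q_ij = (E*[ij,q] - F*[ij,p])/(EG - F^2)


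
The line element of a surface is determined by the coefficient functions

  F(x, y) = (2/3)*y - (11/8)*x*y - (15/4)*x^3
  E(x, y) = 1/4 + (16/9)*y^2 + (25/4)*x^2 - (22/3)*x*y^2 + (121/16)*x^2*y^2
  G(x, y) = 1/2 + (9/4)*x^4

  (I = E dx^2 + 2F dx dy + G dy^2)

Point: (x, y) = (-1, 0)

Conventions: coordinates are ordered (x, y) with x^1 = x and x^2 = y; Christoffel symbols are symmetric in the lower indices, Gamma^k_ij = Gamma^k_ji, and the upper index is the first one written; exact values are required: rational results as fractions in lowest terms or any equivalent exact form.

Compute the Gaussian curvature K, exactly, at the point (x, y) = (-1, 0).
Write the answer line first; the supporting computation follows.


Answer: K = -350659/33489

E = 13/2, F = 15/4, G = 11/4, EG - F^2 = 61/16 at the point
E_x = -25/2, E_y = 0, F_x = -45/4, F_y = 49/24, G_x = -9, G_y = 0
E_yy = 2401/72, F_xy = -11/8, G_xx = 27
Compute both Brioschi determinants and normalise by (EG - F^2)^2.
M1 = [[-E_yy/2 + F_xy - G_xx/2, E_x/2, F_x - E_y/2], [F_y - G_x/2, E, F], [G_y/2, F, G]] = [[-4543/144, -25/4, -45/4], [157/24, 13/2, 15/4], [0, 15/4, 11/4]]; det M1 = -653923/2304
M2 = [[0, E_y/2, G_x/2], [E_y/2, E, F], [G_x/2, F, G]] = [[0, 0, -9/2], [0, 13/2, 15/4], [-9/2, 15/4, 11/4]]; det M2 = -1053/8
det M1 - det M2 = -350659/2304; K = -350659/2304 / (61/16)^2 = -350659/33489


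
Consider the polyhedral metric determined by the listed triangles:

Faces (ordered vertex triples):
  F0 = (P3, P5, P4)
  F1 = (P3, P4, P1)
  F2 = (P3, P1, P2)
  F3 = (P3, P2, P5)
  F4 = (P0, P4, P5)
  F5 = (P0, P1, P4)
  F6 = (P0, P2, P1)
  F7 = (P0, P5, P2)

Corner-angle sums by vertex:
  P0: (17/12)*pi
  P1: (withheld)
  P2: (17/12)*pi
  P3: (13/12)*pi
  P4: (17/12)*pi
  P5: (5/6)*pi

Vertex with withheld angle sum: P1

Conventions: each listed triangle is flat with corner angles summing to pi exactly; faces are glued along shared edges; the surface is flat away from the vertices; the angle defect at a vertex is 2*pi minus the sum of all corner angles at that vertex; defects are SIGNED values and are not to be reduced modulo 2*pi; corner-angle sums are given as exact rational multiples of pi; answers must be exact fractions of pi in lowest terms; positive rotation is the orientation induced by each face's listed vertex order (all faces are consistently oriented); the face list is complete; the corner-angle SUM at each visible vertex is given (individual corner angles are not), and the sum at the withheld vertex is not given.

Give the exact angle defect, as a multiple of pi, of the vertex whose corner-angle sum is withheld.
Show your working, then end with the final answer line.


V = 6, E = 12, F = 8; chi = V - E + F = 2
Gauss-Bonnet: total defect = 2*pi*chi = 4*pi; visible defects sum to (23/6)*pi

Answer: defect(P1) = pi/6


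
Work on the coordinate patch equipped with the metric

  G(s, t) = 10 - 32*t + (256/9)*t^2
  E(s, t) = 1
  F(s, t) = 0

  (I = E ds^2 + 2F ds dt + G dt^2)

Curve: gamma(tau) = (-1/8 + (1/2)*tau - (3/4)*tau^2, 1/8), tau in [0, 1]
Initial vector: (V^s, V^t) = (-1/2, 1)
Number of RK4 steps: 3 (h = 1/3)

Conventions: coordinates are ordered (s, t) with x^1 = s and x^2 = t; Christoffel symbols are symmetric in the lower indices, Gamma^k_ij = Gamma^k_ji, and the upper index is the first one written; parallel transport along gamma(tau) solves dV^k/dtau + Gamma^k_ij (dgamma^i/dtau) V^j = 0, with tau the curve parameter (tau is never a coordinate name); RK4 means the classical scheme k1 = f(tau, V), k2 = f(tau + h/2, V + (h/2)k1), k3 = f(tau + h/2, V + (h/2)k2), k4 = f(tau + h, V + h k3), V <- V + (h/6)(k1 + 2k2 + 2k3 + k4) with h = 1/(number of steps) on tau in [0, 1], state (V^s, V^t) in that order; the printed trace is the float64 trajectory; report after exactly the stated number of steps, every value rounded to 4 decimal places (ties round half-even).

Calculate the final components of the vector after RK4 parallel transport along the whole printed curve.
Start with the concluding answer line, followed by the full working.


Answer: V^s = -0.5000, V^t = 1.0000

gamma'(tau) = (1/2 - (3/2)*tau, 0); f(tau, V)^k = -Gamma^k_ij(gamma(tau)) gamma'^i(tau) V^j; h = 1/3; intermediate values shown to 6 dp
curve data and Christoffel symbols at the stage parameters:
  tau = 0.000000: gamma = (-0.125000, 0.125000), gamma' = (0.500000, 0.000000); Gamma_sss = 0.000000, Gamma_sst = 0.000000, Gamma_stt = 0.000000, Gamma_tss = 0.000000, Gamma_tst = 0.000000, Gamma_ttt = -1.931034
  tau = 0.166667: gamma = (-0.062500, 0.125000), gamma' = (0.250000, 0.000000); Gamma_sss = 0.000000, Gamma_sst = 0.000000, Gamma_stt = 0.000000, Gamma_tss = 0.000000, Gamma_tst = 0.000000, Gamma_ttt = -1.931034
  tau = 0.333333: gamma = (-0.041667, 0.125000), gamma' = (0.000000, 0.000000); Gamma_sss = 0.000000, Gamma_sst = 0.000000, Gamma_stt = 0.000000, Gamma_tss = 0.000000, Gamma_tst = 0.000000, Gamma_ttt = -1.931034
  tau = 0.500000: gamma = (-0.062500, 0.125000), gamma' = (-0.250000, 0.000000); Gamma_sss = 0.000000, Gamma_sst = 0.000000, Gamma_stt = 0.000000, Gamma_tss = 0.000000, Gamma_tst = 0.000000, Gamma_ttt = -1.931034
  tau = 0.666667: gamma = (-0.125000, 0.125000), gamma' = (-0.500000, 0.000000); Gamma_sss = 0.000000, Gamma_sst = 0.000000, Gamma_stt = 0.000000, Gamma_tss = 0.000000, Gamma_tst = 0.000000, Gamma_ttt = -1.931034
  tau = 0.833333: gamma = (-0.229167, 0.125000), gamma' = (-0.750000, 0.000000); Gamma_sss = 0.000000, Gamma_sst = 0.000000, Gamma_stt = 0.000000, Gamma_tss = 0.000000, Gamma_tst = 0.000000, Gamma_ttt = -1.931034
  tau = 1.000000: gamma = (-0.375000, 0.125000), gamma' = (-1.000000, 0.000000); Gamma_sss = 0.000000, Gamma_sst = 0.000000, Gamma_stt = 0.000000, Gamma_tss = 0.000000, Gamma_tst = 0.000000, Gamma_ttt = -1.931034
step 0: V^s = -0.5000, V^t = 1.0000
step 1: k1 = (0.000000, 0.000000), k2 = (0.000000, 0.000000), k3 = (0.000000, 0.000000), k4 = (0.000000, 0.000000); V <- V + (h/6)(k1 + 2k2 + 2k3 + k4): V^s = -0.5000, V^t = 1.0000
step 2: k1 = (0.000000, 0.000000), k2 = (0.000000, 0.000000), k3 = (0.000000, 0.000000), k4 = (0.000000, 0.000000); V <- V + (h/6)(k1 + 2k2 + 2k3 + k4): V^s = -0.5000, V^t = 1.0000
step 3: k1 = (0.000000, 0.000000), k2 = (0.000000, 0.000000), k3 = (0.000000, 0.000000), k4 = (0.000000, 0.000000); V <- V + (h/6)(k1 + 2k2 + 2k3 + k4): V^s = -0.5000, V^t = 1.0000


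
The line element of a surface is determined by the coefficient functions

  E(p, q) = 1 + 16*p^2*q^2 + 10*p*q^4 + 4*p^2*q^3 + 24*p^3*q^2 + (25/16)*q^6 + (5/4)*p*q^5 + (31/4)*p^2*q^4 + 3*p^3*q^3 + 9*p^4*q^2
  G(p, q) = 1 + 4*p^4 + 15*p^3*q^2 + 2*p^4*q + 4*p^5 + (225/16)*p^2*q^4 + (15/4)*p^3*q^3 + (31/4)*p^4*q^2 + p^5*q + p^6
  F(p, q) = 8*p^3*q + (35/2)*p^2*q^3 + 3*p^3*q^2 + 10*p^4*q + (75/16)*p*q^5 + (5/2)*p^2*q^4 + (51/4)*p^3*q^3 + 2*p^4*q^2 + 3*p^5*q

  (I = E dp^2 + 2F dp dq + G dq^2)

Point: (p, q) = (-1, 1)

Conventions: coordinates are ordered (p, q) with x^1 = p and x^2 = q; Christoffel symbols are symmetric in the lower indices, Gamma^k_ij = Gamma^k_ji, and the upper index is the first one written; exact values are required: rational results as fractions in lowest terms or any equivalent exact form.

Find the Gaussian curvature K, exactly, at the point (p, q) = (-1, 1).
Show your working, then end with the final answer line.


E = 17/16, F = 9/16, G = 97/16, EG - F^2 = 49/8 at the point
E_p = 3/4, E_q = -7/8, F_p = 47/16, F_q = -35/16, G_p = -63/8, G_q = 63/2
E_qq = 23/8, F_pq = 227/16, G_pp = 85/8
Evaluate Brioschi's two determinant matrices M1, M2 and divide by (EG - F^2)^2.
M1 = [[-E_qq/2 + F_pq - G_pp/2, E_p/2, F_p - E_q/2], [F_q - G_p/2, E, F], [G_q/2, F, G]] = [[119/16, 3/8, 27/8], [7/4, 17/16, 9/16], [63/4, 9/16, 97/16]]; det M1 = -1057/128
M2 = [[0, E_q/2, G_p/2], [E_q/2, E, F], [G_p/2, F, G]] = [[0, -7/16, -63/16], [-7/16, 17/16, 9/16], [-63/16, 9/16, 97/16]]; det M2 = -2009/128
det M1 - det M2 = 119/16; K = 119/16 / (49/8)^2 = 68/343

Answer: K = 68/343


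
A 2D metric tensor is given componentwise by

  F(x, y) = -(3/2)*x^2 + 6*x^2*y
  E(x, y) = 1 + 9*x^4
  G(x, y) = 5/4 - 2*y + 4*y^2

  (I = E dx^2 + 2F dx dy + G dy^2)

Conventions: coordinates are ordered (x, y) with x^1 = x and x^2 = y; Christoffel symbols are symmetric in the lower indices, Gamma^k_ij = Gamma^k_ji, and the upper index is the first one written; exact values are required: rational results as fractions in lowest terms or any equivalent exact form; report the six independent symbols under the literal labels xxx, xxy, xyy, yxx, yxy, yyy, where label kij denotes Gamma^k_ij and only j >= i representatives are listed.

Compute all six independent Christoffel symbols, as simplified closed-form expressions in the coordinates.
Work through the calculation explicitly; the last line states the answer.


E = 1 + 9*x^4; F = -(3/2)*x^2 + 6*x^2*y; G = 5/4 - 2*y + 4*y^2
Gamma^k_ij = (1/2) g^{kl} (d_i g_jl + d_j g_il - d_l g_ij), with g^inv = (1/(EG-F^2)) [[G, -F], [-F, E]]
first partials: E_x = 36*x^3, E_y = 0, F_x = -3*x + 12*x*y, F_y = 6*x^2, G_x = 0, G_y = -2 + 8*y
D = EG - F^2 = 5/4 - 2*y + 4*y^2 + 9*x^4
expanded: Gamma^x_xx = (G E_x - 2F F_x + F E_y)/(2D), Gamma^x_xy = (G E_y - F G_x)/(2D), Gamma^x_yy = (2G F_y - G G_x - F G_y)/(2D), Gamma^y_xx = (2E F_x - E E_y - F E_x)/(2D), Gamma^y_xy = (E G_x - F E_y)/(2D), Gamma^y_yy = (E G_y - 2F F_y + F G_x)/(2D); substitute and cancel common factors

Answer: Gamma_xxx = 72*x^3/(36*x^4 + 16*y^2 - 8*y + 5), Gamma_xxy = 0, Gamma_xyy = 24*x^2/(36*x^4 + 16*y^2 - 8*y + 5), Gamma_yxx = (48*x*y - 12*x)/(36*x^4 + 16*y^2 - 8*y + 5), Gamma_yxy = 0, Gamma_yyy = (16*y - 4)/(36*x^4 + 16*y^2 - 8*y + 5)


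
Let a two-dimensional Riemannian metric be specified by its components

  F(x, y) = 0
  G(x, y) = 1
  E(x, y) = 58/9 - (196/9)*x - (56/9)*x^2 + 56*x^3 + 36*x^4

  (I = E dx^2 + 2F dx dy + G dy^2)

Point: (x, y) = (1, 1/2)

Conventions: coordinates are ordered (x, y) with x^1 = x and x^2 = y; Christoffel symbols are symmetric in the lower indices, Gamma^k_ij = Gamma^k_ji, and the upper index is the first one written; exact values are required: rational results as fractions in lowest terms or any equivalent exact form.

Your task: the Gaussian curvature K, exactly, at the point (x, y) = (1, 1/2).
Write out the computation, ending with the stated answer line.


E = 634/9, F = 0, G = 1, EG - F^2 = 634/9 at the point
E_x = 2500/9, E_y = 0, F_x = 0, F_y = 0, G_x = 0, G_y = 0
E_yy = 0, F_xy = 0, G_xx = 0
Evaluate Brioschi's two determinant matrices M1, M2 and divide by (EG - F^2)^2.
M1 = [[-E_yy/2 + F_xy - G_xx/2, E_x/2, F_x - E_y/2], [F_y - G_x/2, E, F], [G_y/2, F, G]] = [[0, 1250/9, 0], [0, 634/9, 0], [0, 0, 1]]; det M1 = 0
M2 = [[0, E_y/2, G_x/2], [E_y/2, E, F], [G_x/2, F, G]] = [[0, 0, 0], [0, 634/9, 0], [0, 0, 1]]; det M2 = 0
det M1 - det M2 = 0; K = 0 / (634/9)^2 = 0

Answer: K = 0


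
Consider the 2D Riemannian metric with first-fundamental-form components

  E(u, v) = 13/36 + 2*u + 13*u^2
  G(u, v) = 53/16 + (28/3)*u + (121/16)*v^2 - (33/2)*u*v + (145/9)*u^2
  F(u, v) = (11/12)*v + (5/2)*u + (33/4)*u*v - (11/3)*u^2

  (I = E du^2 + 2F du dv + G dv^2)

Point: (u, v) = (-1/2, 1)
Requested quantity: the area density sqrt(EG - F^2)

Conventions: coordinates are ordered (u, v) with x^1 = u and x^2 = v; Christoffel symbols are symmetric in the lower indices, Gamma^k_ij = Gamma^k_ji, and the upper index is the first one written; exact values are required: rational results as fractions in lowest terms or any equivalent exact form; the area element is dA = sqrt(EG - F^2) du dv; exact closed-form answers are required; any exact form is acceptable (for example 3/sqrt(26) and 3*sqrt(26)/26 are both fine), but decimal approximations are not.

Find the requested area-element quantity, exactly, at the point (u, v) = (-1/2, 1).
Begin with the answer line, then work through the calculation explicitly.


Answer: sqrt(EG - F^2) = sqrt(100459)/72

E = 47/18, F = -43/8, G = 1331/72; EG - F^2 = 100459/5184


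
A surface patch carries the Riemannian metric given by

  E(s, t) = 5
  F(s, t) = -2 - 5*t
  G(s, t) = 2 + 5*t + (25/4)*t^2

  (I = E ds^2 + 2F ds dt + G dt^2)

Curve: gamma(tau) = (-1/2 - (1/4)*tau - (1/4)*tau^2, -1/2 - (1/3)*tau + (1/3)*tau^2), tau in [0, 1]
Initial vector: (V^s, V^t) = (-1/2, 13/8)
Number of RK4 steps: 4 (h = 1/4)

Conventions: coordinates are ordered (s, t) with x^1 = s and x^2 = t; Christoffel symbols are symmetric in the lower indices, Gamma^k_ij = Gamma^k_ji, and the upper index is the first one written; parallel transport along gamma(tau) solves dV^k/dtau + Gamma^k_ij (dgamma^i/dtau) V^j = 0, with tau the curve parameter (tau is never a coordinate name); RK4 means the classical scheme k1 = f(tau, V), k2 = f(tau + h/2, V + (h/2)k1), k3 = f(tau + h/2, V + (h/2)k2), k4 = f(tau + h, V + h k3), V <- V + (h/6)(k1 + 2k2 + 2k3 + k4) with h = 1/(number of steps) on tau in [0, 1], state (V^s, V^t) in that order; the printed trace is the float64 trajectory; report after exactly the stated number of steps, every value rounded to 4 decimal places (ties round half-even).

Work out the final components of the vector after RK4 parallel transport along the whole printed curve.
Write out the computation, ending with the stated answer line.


gamma'(tau) = (-1/4 - (1/2)*tau, -1/3 + (2/3)*tau); f(tau, V)^k = -Gamma^k_ij(gamma(tau)) gamma'^i(tau) V^j; h = 1/4; intermediate values shown to 6 dp
curve data and Christoffel symbols at the stage parameters:
  tau = 0.000000: gamma = (-0.500000, -0.500000), gamma' = (-0.250000, -0.333333); Gamma_sss = 0.000000, Gamma_sst = 0.000000, Gamma_stt = -0.987654, Gamma_tss = 0.000000, Gamma_tst = 0.000000, Gamma_ttt = -0.123457
  tau = 0.125000: gamma = (-0.535156, -0.536458), gamma' = (-0.312500, -0.250000); Gamma_sss = 0.000000, Gamma_sst = 0.000000, Gamma_stt = -0.977253, Gamma_tss = 0.000000, Gamma_tst = 0.000000, Gamma_ttt = -0.166693
  tau = 0.250000: gamma = (-0.578125, -0.562500), gamma' = (-0.375000, -0.166667); Gamma_sss = 0.000000, Gamma_sst = 0.000000, Gamma_stt = -0.968047, Gamma_tss = 0.000000, Gamma_tst = 0.000000, Gamma_ttt = -0.196635
  tau = 0.375000: gamma = (-0.628906, -0.578125), gamma' = (-0.437500, -0.083333); Gamma_sss = 0.000000, Gamma_sst = 0.000000, Gamma_stt = -0.961852, Gamma_tss = 0.000000, Gamma_tst = 0.000000, Gamma_ttt = -0.214162
  tau = 0.500000: gamma = (-0.687500, -0.583333), gamma' = (-0.500000, 0.000000); Gamma_sss = 0.000000, Gamma_sst = 0.000000, Gamma_stt = -0.959680, Gamma_tss = 0.000000, Gamma_tst = 0.000000, Gamma_ttt = -0.219927
  tau = 0.625000: gamma = (-0.753906, -0.578125), gamma' = (-0.562500, 0.083333); Gamma_sss = 0.000000, Gamma_sst = 0.000000, Gamma_stt = -0.961852, Gamma_tss = 0.000000, Gamma_tst = 0.000000, Gamma_ttt = -0.214162
  tau = 0.750000: gamma = (-0.828125, -0.562500), gamma' = (-0.625000, 0.166667); Gamma_sss = 0.000000, Gamma_sst = 0.000000, Gamma_stt = -0.968047, Gamma_tss = 0.000000, Gamma_tst = 0.000000, Gamma_ttt = -0.196635
  tau = 0.875000: gamma = (-0.910156, -0.536458), gamma' = (-0.687500, 0.250000); Gamma_sss = 0.000000, Gamma_sst = 0.000000, Gamma_stt = -0.977253, Gamma_tss = 0.000000, Gamma_tst = 0.000000, Gamma_ttt = -0.166693
  tau = 1.000000: gamma = (-1.000000, -0.500000), gamma' = (-0.750000, 0.333333); Gamma_sss = 0.000000, Gamma_sst = 0.000000, Gamma_stt = -0.987654, Gamma_tss = 0.000000, Gamma_tst = 0.000000, Gamma_ttt = -0.123457
step 0: V^s = -0.5000, V^t = 1.6250
step 1: k1 = (-0.534979, -0.066872), k2 = (-0.394967, -0.067371), k3 = (-0.394952, -0.067368), k4 = (-0.259462, -0.052703); V <- V + (h/6)(k1 + 2k2 + 2k3 + k4): V^s = -0.5989, V^t = 1.6088
step 2: k1 = (-0.259564, -0.052724), k2 = (-0.128423, -0.028594), k3 = (-0.128665, -0.028648), k4 = (0.000000, 0.000000); V <- V + (h/6)(k1 + 2k2 + 2k3 + k4): V^s = -0.6312, V^t = 1.6018
step 3: k1 = (0.000000, 0.000000), k2 = (0.128393, 0.028588), k3 = (0.128679, 0.028651), k4 = (0.259596, 0.052730); V <- V + (h/6)(k1 + 2k2 + 2k3 + k4): V^s = -0.5989, V^t = 1.6088
step 4: k1 = (0.259564, 0.052724), k2 = (0.394659, 0.067318), k3 = (0.395105, 0.067394), k4 = (0.535189, 0.066899); V <- V + (h/6)(k1 + 2k2 + 2k3 + k4): V^s = -0.5000, V^t = 1.6250

Answer: V^s = -0.5000, V^t = 1.6250


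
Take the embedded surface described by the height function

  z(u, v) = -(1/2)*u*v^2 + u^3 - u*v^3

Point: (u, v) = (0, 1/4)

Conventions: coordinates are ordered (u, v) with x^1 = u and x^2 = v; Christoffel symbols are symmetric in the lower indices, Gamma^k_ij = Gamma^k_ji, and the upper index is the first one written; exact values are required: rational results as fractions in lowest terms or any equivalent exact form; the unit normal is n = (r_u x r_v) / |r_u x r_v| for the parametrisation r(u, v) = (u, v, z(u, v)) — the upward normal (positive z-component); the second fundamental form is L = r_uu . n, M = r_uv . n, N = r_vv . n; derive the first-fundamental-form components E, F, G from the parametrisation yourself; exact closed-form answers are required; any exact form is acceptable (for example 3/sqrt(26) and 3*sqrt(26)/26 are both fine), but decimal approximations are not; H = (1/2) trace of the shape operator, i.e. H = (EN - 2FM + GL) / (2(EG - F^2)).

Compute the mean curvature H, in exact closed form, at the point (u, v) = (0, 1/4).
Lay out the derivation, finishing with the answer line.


z_u = -3/64, z_v = 0, z_uu = 0, z_uv = -7/16, z_vv = 0
E = 4105/4096, F = 0, G = 1; answer radicand W^2 = 4105/4096
unnormalised second-form numerators: l = 0, m = -7/16, n = 0; L = l/sqrt(4105/4096), and similarly M = m/sqrt(W^2), N = n/sqrt(W^2)
H = (E*n - 2*F*m + G*l) / (2*(EG - F^2)*sqrt(W^2)); E*n - 2*F*m + G*l = 0, EG - F^2 = 4105/4096, so H = (0)/sqrt(4105/4096)

Answer: H = 0


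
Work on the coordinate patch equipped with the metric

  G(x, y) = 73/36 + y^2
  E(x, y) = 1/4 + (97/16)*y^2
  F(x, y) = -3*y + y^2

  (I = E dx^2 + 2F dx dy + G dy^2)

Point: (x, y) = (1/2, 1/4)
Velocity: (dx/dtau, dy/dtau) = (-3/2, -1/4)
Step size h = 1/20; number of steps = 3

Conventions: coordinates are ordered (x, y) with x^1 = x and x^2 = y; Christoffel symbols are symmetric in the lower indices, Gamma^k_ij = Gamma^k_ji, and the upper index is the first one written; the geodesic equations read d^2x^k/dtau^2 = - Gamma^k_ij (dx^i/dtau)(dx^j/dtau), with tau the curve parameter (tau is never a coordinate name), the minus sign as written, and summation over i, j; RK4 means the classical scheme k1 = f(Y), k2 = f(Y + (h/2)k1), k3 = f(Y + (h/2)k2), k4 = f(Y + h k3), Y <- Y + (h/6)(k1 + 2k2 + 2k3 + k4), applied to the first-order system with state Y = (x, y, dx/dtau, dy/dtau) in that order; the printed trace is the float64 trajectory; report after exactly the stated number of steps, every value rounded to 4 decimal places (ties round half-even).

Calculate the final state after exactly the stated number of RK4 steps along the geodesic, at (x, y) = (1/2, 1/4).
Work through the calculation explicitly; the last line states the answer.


f(Y) = (dx/dtau, dy/dtau, -Gamma^x_ij Y'^i Y'^j, -Gamma^y_ij Y'^i Y'^j) with the Gammas evaluated at the stage position; h = 0.050000; intermediate values shown to 6 dp
step 0: x = 0.5000, y = 0.2500, dx/dtau = -1.5000, dy/dtau = -0.2500
step 1:
  k1: at (x, y) = (0.500000, 0.250000), (dx/dtau, dy/dtau) = (-1.500000, -0.250000); Gamma_xxx = -1.237620, Gamma_xxy = 3.762864, Gamma_xyy = -6.002642, Gamma_yxx = -1.132141, Gamma_yxy = 1.237620, Gamma_yyy = -1.854690; k1 = (-1.500000, -0.250000, 0.337662, 1.735020)
  k2: at (x, y) = (0.462500, 0.243750), (dx/dtau, dy/dtau) = (-1.491558, -0.206625); Gamma_xxx = -1.207433, Gamma_xxy = 3.751130, Gamma_xyy = -6.178649, Gamma_yxx = -1.096656, Gamma_yxy = 1.207433, Gamma_yyy = -1.872031; k2 = (-1.491558, -0.206625, 0.637881, 1.775462)
  k3: at (x, y) = (0.462711, 0.244834), (dx/dtau, dy/dtau) = (-1.484053, -0.205613); Gamma_xxx = -1.212761, Gamma_xxy = 3.753426, Gamma_xyy = -6.147924, Gamma_yxx = -1.102823, Gamma_yxy = 1.212761, Gamma_yyy = -1.869169; k3 = (-1.484053, -0.205613, 0.640267, 1.767768)
  k4: at (x, y) = (0.425797, 0.239719), (dx/dtau, dy/dtau) = (-1.467987, -0.161612); Gamma_xxx = -1.187296, Gamma_xxy = 3.741619, Gamma_xyy = -6.293519, Gamma_yxx = -1.073699, Gamma_yxy = 1.187296, Gamma_yyy = -1.882109; k4 = (-1.467987, -0.161612, 0.947631, 1.799606)
  Y <- Y + (h/6)(k1 + 2k2 + 2k3 + k4): x = 0.4257, y = 0.2397, dx/dtau = -1.4680, dy/dtau = -0.1615
step 2:
  k1: at (x, y) = (0.425673, 0.239699), (dx/dtau, dy/dtau) = (-1.467987, -0.161491); Gamma_xxx = -1.187195, Gamma_xxy = 3.741567, Gamma_xyy = -6.294093, Gamma_yxx = -1.073585, Gamma_yxy = 1.187195, Gamma_yyy = -1.882157; k1 = (-1.467987, -0.161491, 0.948532, 1.799756)
  k2: at (x, y) = (0.388974, 0.235662), (dx/dtau, dy/dtau) = (-1.444273, -0.116497); Gamma_xxx = -1.166507, Gamma_xxy = 3.730453, Gamma_xyy = -6.410163, Gamma_yxx = -1.050548, Gamma_yxy = 1.166507, Gamma_yyy = -1.891330; k2 = (-1.444273, -0.116497, 1.264919, 1.824495)
  k3: at (x, y) = (0.389566, 0.236787), (dx/dtau, dy/dtau) = (-1.436364, -0.115879); Gamma_xxx = -1.172322, Gamma_xxy = 3.733711, Gamma_xyy = -6.377726, Gamma_yxx = -1.056970, Gamma_yxy = 1.172322, Gamma_yyy = -1.888869; k3 = (-1.436364, -0.115879, 1.261399, 1.815789)
  k4: at (x, y) = (0.353855, 0.233905), (dx/dtau, dy/dtau) = (-1.404917, -0.070701); Gamma_xxx = -1.157348, Gamma_xxy = 3.725113, Gamma_xyy = -6.460967, Gamma_yxx = -1.040514, Gamma_yxy = 1.157348, Gamma_yyy = -1.895024; k4 = (-1.404917, -0.070701, 1.576630, 1.833313)
  Y <- Y + (h/6)(k1 + 2k2 + 2k3 + k4): x = 0.3537, y = 0.2339, dx/dtau = -1.4048, dy/dtau = -0.0705
step 3:
  k1: at (x, y) = (0.353722, 0.233891), (dx/dtau, dy/dtau) = (-1.404838, -0.070544); Gamma_xxx = -1.157275, Gamma_xxy = 3.725069, Gamma_xyy = -6.461371, Gamma_yxx = -1.040435, Gamma_yxy = 1.157275, Gamma_yyy = -1.895053; k1 = (-1.404838, -0.070544, 1.577788, 1.833424)
  k2: at (x, y) = (0.318601, 0.232128), (dx/dtau, dy/dtau) = (-1.365394, -0.024708); Gamma_xxx = -1.147983, Gamma_xxy = 3.719393, Gamma_xyy = -6.512553, Gamma_yxx = -1.030357, Gamma_yxy = 1.147983, Gamma_yyy = -1.898574; k2 = (-1.365394, -0.024708, 1.893200, 1.844595)
  k3: at (x, y) = (0.319587, 0.233274), (dx/dtau, dy/dtau) = (-1.357508, -0.024429); Gamma_xxx = -1.154031, Gamma_xxy = 3.723117, Gamma_xyy = -6.479278, Gamma_yxx = -1.036905, Gamma_yxy = 1.154031, Gamma_yyy = -1.896308; k3 = (-1.357508, -0.024429, 1.883611, 1.835429)
  k4: at (x, y) = (0.285846, 0.232670), (dx/dtau, dy/dtau) = (-1.310658, 0.021227); Gamma_xxx = -1.150849, Gamma_xxy = 3.721172, Gamma_xyy = -6.496801, Gamma_yxx = -1.033455, Gamma_yxy = 1.150849, Gamma_yyy = -1.897512; k4 = (-1.310658, 0.021227, 2.186945, 1.840187)
  Y <- Y + (h/6)(k1 + 2k2 + 2k3 + k4): x = 0.2857, y = 0.2327, dx/dtau = -1.3105, dy/dtau = 0.0214

Answer: x = 0.2857, y = 0.2327, dx/dtau = -1.3105, dy/dtau = 0.0214


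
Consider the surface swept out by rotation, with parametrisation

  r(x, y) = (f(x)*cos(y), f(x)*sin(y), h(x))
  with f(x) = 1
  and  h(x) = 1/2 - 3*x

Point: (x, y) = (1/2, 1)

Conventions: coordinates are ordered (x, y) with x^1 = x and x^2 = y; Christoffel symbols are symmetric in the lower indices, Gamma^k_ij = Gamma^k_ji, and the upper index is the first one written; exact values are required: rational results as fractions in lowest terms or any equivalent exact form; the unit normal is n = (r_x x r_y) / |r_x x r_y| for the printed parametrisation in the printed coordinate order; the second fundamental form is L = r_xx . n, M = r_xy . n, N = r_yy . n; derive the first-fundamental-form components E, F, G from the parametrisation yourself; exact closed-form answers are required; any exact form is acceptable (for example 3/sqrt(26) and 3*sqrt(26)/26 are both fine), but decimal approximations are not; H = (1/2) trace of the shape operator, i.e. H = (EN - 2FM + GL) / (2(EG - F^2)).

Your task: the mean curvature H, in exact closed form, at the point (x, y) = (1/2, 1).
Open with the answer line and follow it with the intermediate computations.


Answer: H = -1/2

f = 1, f' = 0, f'' = 0, h' = -3, h'' = 0
E = 9, F = 0, G = 1; answer radicand W^2 = 9
unnormalised second-form numerators: l = 0, m = 0, n = -3; L = l/sqrt(9), and similarly M = m/sqrt(W^2), N = n/sqrt(W^2)
H = (E*n - 2*F*m + G*l) / (2*(EG - F^2)*sqrt(W^2)); E*n - 2*F*m + G*l = -27, EG - F^2 = 9, so H = (-3/2)/sqrt(9)


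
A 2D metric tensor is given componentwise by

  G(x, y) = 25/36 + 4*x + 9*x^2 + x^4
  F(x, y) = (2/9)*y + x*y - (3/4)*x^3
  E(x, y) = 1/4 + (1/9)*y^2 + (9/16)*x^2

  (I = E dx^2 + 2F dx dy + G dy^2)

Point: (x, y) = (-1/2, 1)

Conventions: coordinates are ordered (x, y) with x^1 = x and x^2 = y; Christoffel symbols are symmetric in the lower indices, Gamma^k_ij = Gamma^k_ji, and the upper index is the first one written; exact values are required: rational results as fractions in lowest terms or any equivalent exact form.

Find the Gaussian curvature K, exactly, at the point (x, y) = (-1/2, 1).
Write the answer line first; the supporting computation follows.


Answer: K = -377216/294849

E = 289/576, F = -53/288, G = 145/144, EG - F^2 = 181/384 at the point
E_x = -9/16, E_y = 2/9, F_x = 7/16, F_y = -5/18, G_x = -11/2, G_y = 0
E_yy = 2/9, F_xy = 1, G_xx = 21
Using the Brioschi determinant formula for K from the metric derivatives:
M1 = [[-E_yy/2 + F_xy - G_xx/2, E_x/2, F_x - E_y/2], [F_y - G_x/2, E, F], [G_y/2, F, G]] = [[-173/18, -9/32, 47/144], [89/36, 289/576, -53/288], [0, -53/288, 145/144]]; det M1 = -2970001/746496
M2 = [[0, E_y/2, G_x/2], [E_y/2, E, F], [G_x/2, F, G]] = [[0, 1/9, -11/4], [1/9, 289/576, -53/288], [-11/4, -53/288, 145/144]]; det M2 = -2757817/746496
det M1 - det M2 = -2947/10368; K = -2947/10368 / (181/384)^2 = -377216/294849


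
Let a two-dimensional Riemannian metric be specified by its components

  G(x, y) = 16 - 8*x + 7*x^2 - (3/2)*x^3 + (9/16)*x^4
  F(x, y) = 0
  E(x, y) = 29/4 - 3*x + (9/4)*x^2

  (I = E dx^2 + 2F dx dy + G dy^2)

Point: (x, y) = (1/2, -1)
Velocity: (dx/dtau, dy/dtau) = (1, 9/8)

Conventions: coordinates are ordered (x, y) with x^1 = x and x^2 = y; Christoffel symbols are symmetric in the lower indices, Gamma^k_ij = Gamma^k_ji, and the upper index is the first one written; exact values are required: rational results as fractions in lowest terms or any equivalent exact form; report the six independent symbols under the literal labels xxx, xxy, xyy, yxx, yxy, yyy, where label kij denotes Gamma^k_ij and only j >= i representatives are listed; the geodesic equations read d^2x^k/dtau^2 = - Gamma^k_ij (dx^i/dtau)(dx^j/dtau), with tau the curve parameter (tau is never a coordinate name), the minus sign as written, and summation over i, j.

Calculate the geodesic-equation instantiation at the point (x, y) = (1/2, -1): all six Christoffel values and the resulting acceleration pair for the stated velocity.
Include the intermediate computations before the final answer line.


E = 101/16, F = 0, G = 3481/256 at the point
E_x = -3/4, E_y = 0, F_x = 0, F_y = 0, G_x = -59/32, G_y = 0
EG - F^2 = 351581/4096;  g^inv = (4096/351581) * [[3481/256, 0], [0, 101/16]]
first-kind symbols [ij,l] = (1/2)(d_i g_jl + d_j g_il - d_l g_ij): [xx,x] = E_x/2 = -3/8, [xx,y] = F_x - E_y/2 = 0, [xy,x] = E_y/2 = 0, [xy,y] = G_x/2 = -59/64, [yy,x] = F_y - G_x/2 = 59/64, [yy,y] = G_y/2 = 0
Gamma^x_ij = (G*[ij,x] - F*[ij,y])/(EG - F^2), Gamma^y_ij = (E*[ij,y] - F*[ij,x])/(EG - F^2)
Gamma_xxx = -6/101, Gamma_xxy = 0, Gamma_xyy = 59/404, Gamma_yxx = 0, Gamma_yxy = -4/59, Gamma_yyy = 0
d^2x/dtau^2 = -(Gamma_xxx*(1)^2 + 2*Gamma_xxy*(1)*(9/8) + Gamma_xyy*(9/8)^2) = -3243/25856
d^2y/dtau^2 = -(Gamma_yxx*(1)^2 + 2*Gamma_yxy*(1)*(9/8) + Gamma_yyy*(9/8)^2) = 9/59

Answer: Gamma_xxx = -6/101, Gamma_xxy = 0, Gamma_xyy = 59/404, Gamma_yxx = 0, Gamma_yxy = -4/59, Gamma_yyy = 0; accelerations (d^2x/dtau^2, d^2y/dtau^2) = (-3243/25856, 9/59)


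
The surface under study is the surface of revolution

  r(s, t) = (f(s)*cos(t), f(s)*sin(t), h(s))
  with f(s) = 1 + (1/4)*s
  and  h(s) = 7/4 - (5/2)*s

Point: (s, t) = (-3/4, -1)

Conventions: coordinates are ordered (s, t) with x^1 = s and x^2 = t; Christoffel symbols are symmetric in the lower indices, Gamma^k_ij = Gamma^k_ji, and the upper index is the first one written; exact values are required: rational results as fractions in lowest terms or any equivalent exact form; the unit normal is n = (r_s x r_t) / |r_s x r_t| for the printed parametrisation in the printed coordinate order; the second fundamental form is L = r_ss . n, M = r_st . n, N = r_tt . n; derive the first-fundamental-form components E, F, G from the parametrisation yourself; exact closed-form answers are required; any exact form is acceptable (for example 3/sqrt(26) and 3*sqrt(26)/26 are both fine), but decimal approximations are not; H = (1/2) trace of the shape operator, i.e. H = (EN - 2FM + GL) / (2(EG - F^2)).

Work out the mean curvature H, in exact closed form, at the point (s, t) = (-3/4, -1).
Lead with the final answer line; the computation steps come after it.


Answer: H = -80*sqrt(101)/1313

f = 13/16, f' = 1/4, f'' = 0, h' = -5/2, h'' = 0
E = 101/16, F = 0, G = 169/256; answer radicand W^2 = 101/16
unnormalised second-form numerators: l = 0, m = 0, n = -65/32; L = l/sqrt(101/16), and similarly M = m/sqrt(W^2), N = n/sqrt(W^2)
H = (E*n - 2*F*m + G*l) / (2*(EG - F^2)*sqrt(W^2)); E*n - 2*F*m + G*l = -6565/512, EG - F^2 = 17069/4096, so H = (-20/13)/sqrt(101/16)


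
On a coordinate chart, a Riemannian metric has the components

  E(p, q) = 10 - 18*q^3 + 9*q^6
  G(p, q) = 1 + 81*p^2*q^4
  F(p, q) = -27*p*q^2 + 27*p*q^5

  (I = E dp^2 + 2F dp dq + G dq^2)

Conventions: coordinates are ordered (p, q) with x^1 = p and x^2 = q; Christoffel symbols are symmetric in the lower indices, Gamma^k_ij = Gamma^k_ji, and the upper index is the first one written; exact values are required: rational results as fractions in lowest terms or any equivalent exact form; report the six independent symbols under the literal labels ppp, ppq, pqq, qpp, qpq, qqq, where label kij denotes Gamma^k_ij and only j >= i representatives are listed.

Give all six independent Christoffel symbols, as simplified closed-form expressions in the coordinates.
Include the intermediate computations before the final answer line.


E = 10 - 18*q^3 + 9*q^6; F = -27*p*q^2 + 27*p*q^5; G = 1 + 81*p^2*q^4
Gamma^k_ij = (1/2) g^{kl} (d_i g_jl + d_j g_il - d_l g_ij), with g^inv = (1/(EG-F^2)) [[G, -F], [-F, E]]
first partials: E_p = 0, E_q = -54*q^2 + 54*q^5, F_p = -27*q^2 + 27*q^5, F_q = -54*p*q + 135*p*q^4, G_p = 162*p*q^4, G_q = 324*p^2*q^3
D = EG - F^2 = 10 - 18*q^3 + 9*q^6 + 81*p^2*q^4
expanded: Gamma^p_pp = (G E_p - 2F F_p + F E_q)/(2D), Gamma^p_pq = (G E_q - F G_p)/(2D), Gamma^p_qq = (2G F_q - G G_p - F G_q)/(2D), Gamma^q_pp = (2E F_p - E E_q - F E_p)/(2D), Gamma^q_pq = (E G_p - F E_q)/(2D), Gamma^q_qq = (E G_q - 2F F_q + F G_p)/(2D); substitute and cancel common factors

Answer: Gamma_ppp = 0, Gamma_ppq = (27*q^5 - 27*q^2)/(81*p^2*q^4 + 9*q^6 - 18*q^3 + 10), Gamma_pqq = (54*p*q^4 - 54*p*q)/(81*p^2*q^4 + 9*q^6 - 18*q^3 + 10), Gamma_qpp = 0, Gamma_qpq = 81*p*q^4/(81*p^2*q^4 + 9*q^6 - 18*q^3 + 10), Gamma_qqq = 162*p^2*q^3/(81*p^2*q^4 + 9*q^6 - 18*q^3 + 10)


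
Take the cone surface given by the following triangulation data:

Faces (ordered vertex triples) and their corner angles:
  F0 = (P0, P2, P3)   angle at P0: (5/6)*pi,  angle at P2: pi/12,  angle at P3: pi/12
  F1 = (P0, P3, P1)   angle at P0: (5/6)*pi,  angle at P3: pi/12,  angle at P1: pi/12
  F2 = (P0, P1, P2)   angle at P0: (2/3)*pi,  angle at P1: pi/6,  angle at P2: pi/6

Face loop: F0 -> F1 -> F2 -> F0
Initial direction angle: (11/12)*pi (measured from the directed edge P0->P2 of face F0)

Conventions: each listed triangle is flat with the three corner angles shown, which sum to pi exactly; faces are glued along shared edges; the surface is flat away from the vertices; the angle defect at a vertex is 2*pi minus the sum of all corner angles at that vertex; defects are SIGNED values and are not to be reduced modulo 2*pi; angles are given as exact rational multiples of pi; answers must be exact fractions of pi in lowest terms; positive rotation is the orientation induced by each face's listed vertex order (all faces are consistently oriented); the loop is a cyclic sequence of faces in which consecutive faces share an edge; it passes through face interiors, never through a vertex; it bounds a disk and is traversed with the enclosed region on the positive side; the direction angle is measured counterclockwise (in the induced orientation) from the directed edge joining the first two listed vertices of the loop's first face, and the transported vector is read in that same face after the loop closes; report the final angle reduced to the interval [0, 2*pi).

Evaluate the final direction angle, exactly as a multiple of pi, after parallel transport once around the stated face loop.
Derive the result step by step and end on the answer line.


enclosed vertex P0: corner angles sum to (7/3)*pi, defect = 2*pi - (7/3)*pi = -pi/3
transport around the loop rotates by the sum of enclosed defects; add to the initial angle mod 2*pi
final angle = (11/12)*pi - pi/3 = (7/12)*pi (mod 2*pi)

Answer: final direction angle = (7/12)*pi


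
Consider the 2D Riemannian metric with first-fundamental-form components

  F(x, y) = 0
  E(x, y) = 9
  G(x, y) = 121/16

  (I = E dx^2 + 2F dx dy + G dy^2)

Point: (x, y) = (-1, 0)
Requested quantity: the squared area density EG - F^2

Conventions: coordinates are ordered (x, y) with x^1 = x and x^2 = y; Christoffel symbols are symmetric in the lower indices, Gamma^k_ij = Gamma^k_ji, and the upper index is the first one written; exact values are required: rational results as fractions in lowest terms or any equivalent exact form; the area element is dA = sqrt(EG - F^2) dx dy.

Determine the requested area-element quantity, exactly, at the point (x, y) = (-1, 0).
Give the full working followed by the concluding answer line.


E = 9, F = 0, G = 121/16; EG - F^2 = 1089/16

Answer: EG - F^2 = 1089/16


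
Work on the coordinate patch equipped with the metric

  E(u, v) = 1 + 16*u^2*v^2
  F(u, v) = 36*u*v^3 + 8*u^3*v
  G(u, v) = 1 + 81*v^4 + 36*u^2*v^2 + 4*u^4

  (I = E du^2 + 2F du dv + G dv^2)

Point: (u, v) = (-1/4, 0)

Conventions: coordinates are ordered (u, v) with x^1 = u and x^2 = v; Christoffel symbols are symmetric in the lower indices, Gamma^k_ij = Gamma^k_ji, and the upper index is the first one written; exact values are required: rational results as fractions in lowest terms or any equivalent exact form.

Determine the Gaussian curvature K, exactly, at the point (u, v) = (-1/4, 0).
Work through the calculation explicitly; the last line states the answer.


E = 1, F = 0, G = 65/64, EG - F^2 = 65/64 at the point
E_u = 0, E_v = 0, F_u = 0, F_v = -1/8, G_u = -1/4, G_v = 0
E_vv = 2, F_uv = 3/2, G_uu = 3
Evaluate Brioschi's two determinant matrices M1, M2 and divide by (EG - F^2)^2.
M1 = [[-E_vv/2 + F_uv - G_uu/2, E_u/2, F_u - E_v/2], [F_v - G_u/2, E, F], [G_v/2, F, G]] = [[-1, 0, 0], [0, 1, 0], [0, 0, 65/64]]; det M1 = -65/64
M2 = [[0, E_v/2, G_u/2], [E_v/2, E, F], [G_u/2, F, G]] = [[0, 0, -1/8], [0, 1, 0], [-1/8, 0, 65/64]]; det M2 = -1/64
det M1 - det M2 = -1; K = -1 / (65/64)^2 = -4096/4225

Answer: K = -4096/4225


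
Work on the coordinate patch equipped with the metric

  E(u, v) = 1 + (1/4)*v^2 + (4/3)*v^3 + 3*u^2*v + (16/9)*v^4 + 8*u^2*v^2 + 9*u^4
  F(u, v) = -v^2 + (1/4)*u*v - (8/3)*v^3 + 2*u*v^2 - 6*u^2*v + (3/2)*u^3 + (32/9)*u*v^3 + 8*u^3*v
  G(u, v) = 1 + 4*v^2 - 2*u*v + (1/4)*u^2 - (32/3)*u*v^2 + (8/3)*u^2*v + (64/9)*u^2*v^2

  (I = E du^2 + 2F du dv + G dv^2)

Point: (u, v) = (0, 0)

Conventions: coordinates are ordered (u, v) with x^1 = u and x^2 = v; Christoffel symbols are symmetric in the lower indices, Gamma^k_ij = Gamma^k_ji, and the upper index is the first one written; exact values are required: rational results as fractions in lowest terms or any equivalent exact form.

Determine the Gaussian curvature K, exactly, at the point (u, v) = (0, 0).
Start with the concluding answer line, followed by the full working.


Answer: K = -1/4

E = 1, F = 0, G = 1, EG - F^2 = 1 at the point
E_u = 0, E_v = 0, F_u = 0, F_v = 0, G_u = 0, G_v = 0
E_vv = 1/2, F_uv = 1/4, G_uu = 1/2
Using the Brioschi determinant formula for K from the metric derivatives:
M1 = [[-E_vv/2 + F_uv - G_uu/2, E_u/2, F_u - E_v/2], [F_v - G_u/2, E, F], [G_v/2, F, G]] = [[-1/4, 0, 0], [0, 1, 0], [0, 0, 1]]; det M1 = -1/4
M2 = [[0, E_v/2, G_u/2], [E_v/2, E, F], [G_u/2, F, G]] = [[0, 0, 0], [0, 1, 0], [0, 0, 1]]; det M2 = 0
det M1 - det M2 = -1/4; K = -1/4 / (1)^2 = -1/4


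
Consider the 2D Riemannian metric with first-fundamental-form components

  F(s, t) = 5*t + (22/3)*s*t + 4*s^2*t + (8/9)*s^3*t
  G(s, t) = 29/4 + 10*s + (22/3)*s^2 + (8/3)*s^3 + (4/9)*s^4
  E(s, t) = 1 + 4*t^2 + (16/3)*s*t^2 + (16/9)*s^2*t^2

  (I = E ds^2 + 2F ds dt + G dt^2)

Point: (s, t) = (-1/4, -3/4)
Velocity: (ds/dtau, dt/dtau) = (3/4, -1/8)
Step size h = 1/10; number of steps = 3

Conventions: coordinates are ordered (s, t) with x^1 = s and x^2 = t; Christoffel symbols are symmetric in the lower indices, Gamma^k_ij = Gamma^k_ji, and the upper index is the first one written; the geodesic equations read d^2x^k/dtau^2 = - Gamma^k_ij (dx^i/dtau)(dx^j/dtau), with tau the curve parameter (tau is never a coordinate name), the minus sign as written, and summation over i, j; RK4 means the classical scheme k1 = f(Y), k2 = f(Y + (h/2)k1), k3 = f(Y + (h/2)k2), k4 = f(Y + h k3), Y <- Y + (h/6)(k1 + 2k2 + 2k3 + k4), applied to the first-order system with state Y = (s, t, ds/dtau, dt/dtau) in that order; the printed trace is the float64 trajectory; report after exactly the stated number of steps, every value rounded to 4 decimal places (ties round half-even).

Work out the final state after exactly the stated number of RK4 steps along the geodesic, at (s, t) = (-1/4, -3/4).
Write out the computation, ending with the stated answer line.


f(Y) = (ds/dtau, dt/dtau, -Gamma^s_ij Y'^i Y'^j, -Gamma^t_ij Y'^i Y'^j) with the Gammas evaluated at the stage position; h = 0.100000; intermediate values shown to 6 dp
step 0: s = -0.2500, t = -0.7500, ds/dtau = 0.7500, dt/dtau = -0.1250
step 1:
  k1: at (s, t) = (-0.250000, -0.750000), (ds/dtau, dt/dtau) = (0.750000, -0.125000); Gamma_sss = 0.185711, Gamma_sst = -0.309518, Gamma_stt = 0.000000, Gamma_tss = -0.303327, Gamma_tst = 0.505546, Gamma_ttt = 0.000000; k1 = (0.750000, -0.125000, -0.162497, 0.265411)
  k2: at (s, t) = (-0.212500, -0.756250), (ds/dtau, dt/dtau) = (0.741875, -0.111729); Gamma_sss = 0.183936, Gamma_sst = -0.313147, Gamma_stt = 0.000000, Gamma_tss = -0.298256, Gamma_tst = 0.507775, Gamma_ttt = 0.000000; k2 = (0.741875, -0.111729, -0.153148, 0.248332)
  k3: at (s, t) = (-0.212906, -0.755586), (ds/dtau, dt/dtau) = (0.742343, -0.112583); Gamma_sss = 0.183735, Gamma_sst = -0.312981, Gamma_stt = 0.000000, Gamma_tss = -0.298187, Gamma_tst = 0.507943, Gamma_ttt = 0.000000; k3 = (0.742343, -0.112583, -0.153566, 0.249226)
  k4: at (s, t) = (-0.175766, -0.761258), (ds/dtau, dt/dtau) = (0.734643, -0.100077); Gamma_sss = 0.181627, Gamma_sst = -0.315947, Gamma_stt = 0.000000, Gamma_tss = -0.293101, Gamma_tst = 0.509860, Gamma_ttt = 0.000000; k4 = (0.734643, -0.100077, -0.144482, 0.233158)
  Y <- Y + (h/6)(k1 + 2k2 + 2k3 + k4): s = -0.1758, t = -0.7612, ds/dtau = 0.7347, dt/dtau = -0.1001
step 2:
  k1: at (s, t) = (-0.175782, -0.761228), (ds/dtau, dt/dtau) = (0.734660, -0.100105); Gamma_sss = 0.181618, Gamma_sst = -0.315940, Gamma_stt = 0.000000, Gamma_tss = -0.293098, Gamma_tst = 0.509868, Gamma_ttt = 0.000000; k1 = (0.734660, -0.100105, -0.144494, 0.233187)
  k2: at (s, t) = (-0.139049, -0.766234), (ds/dtau, dt/dtau) = (0.727435, -0.088446); Gamma_sss = 0.179186, Gamma_sst = -0.318263, Gamma_stt = 0.000000, Gamma_tss = -0.288004, Gamma_tst = 0.511541, Gamma_ttt = 0.000000; k2 = (0.727435, -0.088446, -0.135772, 0.218225)
  k3: at (s, t) = (-0.139410, -0.765651), (ds/dtau, dt/dtau) = (0.727871, -0.089194); Gamma_sss = 0.179022, Gamma_sst = -0.318128, Gamma_stt = 0.000000, Gamma_tss = -0.287951, Gamma_tst = 0.511700, Gamma_ttt = 0.000000; k3 = (0.727871, -0.089194, -0.136152, 0.218997)
  k4: at (s, t) = (-0.102995, -0.770148), (ds/dtau, dt/dtau) = (0.721045, -0.078206); Gamma_sss = 0.176355, Gamma_sst = -0.319898, Gamma_stt = 0.000000, Gamma_tss = -0.282885, Gamma_tst = 0.513137, Gamma_ttt = 0.000000; k4 = (0.721045, -0.078206, -0.127766, 0.204945)
  Y <- Y + (h/6)(k1 + 2k2 + 2k3 + k4): s = -0.1030, t = -0.7701, ds/dtau = 0.7211, dt/dtau = -0.0782
step 3:
  k1: at (s, t) = (-0.103010, -0.770122), (ds/dtau, dt/dtau) = (0.721058, -0.078229); Gamma_sss = 0.176348, Gamma_sst = -0.319893, Gamma_stt = 0.000000, Gamma_tss = -0.282882, Gamma_tst = 0.513144, Gamma_ttt = 0.000000; k1 = (0.721058, -0.078229, -0.127776, 0.204968)
  k2: at (s, t) = (-0.066957, -0.774033), (ds/dtau, dt/dtau) = (0.714669, -0.067981); Gamma_sss = 0.173452, Gamma_sst = -0.321130, Gamma_stt = 0.000000, Gamma_tss = -0.277845, Gamma_tst = 0.514401, Gamma_ttt = 0.000000; k2 = (0.714669, -0.067981, -0.119795, 0.191893)
  k3: at (s, t) = (-0.067277, -0.773521), (ds/dtau, dt/dtau) = (0.715068, -0.068634); Gamma_sss = 0.173317, Gamma_sst = -0.321020, Gamma_stt = 0.000000, Gamma_tss = -0.277802, Gamma_tst = 0.514549, Gamma_ttt = 0.000000; k3 = (0.715068, -0.068634, -0.120131, 0.192553)
  k4: at (s, t) = (-0.031503, -0.776985), (ds/dtau, dt/dtau) = (0.709045, -0.058974); Gamma_sss = 0.170264, Gamma_sst = -0.321798, Gamma_stt = 0.000000, Gamma_tss = -0.272817, Gamma_tst = 0.515622, Gamma_ttt = 0.000000; k4 = (0.709045, -0.058974, -0.112511, 0.180279)
  Y <- Y + (h/6)(k1 + 2k2 + 2k3 + k4): s = -0.0315, t = -0.7770, ds/dtau = 0.7091, dt/dtau = -0.0590

Answer: s = -0.0315, t = -0.7770, ds/dtau = 0.7091, dt/dtau = -0.0590
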